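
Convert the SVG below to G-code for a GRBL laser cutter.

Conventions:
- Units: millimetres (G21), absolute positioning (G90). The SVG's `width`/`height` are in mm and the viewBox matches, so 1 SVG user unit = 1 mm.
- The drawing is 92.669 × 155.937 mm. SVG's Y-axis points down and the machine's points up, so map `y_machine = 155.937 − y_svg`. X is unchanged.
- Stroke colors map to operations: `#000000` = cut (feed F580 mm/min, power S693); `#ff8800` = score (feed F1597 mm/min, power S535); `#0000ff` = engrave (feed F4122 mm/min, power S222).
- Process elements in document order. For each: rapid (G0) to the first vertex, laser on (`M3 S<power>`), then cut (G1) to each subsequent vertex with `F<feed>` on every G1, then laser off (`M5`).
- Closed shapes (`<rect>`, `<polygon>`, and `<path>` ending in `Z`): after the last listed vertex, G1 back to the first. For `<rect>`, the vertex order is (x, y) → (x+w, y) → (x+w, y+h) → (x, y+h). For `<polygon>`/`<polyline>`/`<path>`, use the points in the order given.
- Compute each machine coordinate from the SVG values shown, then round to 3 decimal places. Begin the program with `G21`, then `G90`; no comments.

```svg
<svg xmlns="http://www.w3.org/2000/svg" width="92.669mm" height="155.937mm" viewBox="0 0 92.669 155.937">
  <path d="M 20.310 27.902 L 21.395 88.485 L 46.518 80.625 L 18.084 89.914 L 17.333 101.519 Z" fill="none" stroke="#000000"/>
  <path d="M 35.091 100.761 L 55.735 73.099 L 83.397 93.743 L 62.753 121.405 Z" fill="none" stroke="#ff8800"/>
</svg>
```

G21
G90
G0 X20.310 Y128.035
M3 S693
G1 X21.395 Y67.452 F580
G1 X46.518 Y75.312 F580
G1 X18.084 Y66.023 F580
G1 X17.333 Y54.418 F580
G1 X20.310 Y128.035 F580
M5
G0 X35.091 Y55.176
M3 S535
G1 X55.735 Y82.838 F1597
G1 X83.397 Y62.194 F1597
G1 X62.753 Y34.532 F1597
G1 X35.091 Y55.176 F1597
M5

Since the viewBox matches the mm dimensions, user units are millimetres directly. The only transform is the Y-flip y_m = 155.937 − y_svg.

Shape 1 is a closed polygon drawn with `<path>`. Its stroke #000000 means cut at S693, F580. After flipping Y the toolpath is (20.310,128.035) → (21.395,67.452) → (46.518,75.312) → (18.084,66.023) → (17.333,54.418) → (20.310,128.035), returning to the start.

Shape 2 is a regular polygon drawn with `<path>`. Its stroke #ff8800 means score at S535, F1597. After flipping Y the toolpath is (35.091,55.176) → (55.735,82.838) → (83.397,62.194) → (62.753,34.532) → (35.091,55.176), returning to the start.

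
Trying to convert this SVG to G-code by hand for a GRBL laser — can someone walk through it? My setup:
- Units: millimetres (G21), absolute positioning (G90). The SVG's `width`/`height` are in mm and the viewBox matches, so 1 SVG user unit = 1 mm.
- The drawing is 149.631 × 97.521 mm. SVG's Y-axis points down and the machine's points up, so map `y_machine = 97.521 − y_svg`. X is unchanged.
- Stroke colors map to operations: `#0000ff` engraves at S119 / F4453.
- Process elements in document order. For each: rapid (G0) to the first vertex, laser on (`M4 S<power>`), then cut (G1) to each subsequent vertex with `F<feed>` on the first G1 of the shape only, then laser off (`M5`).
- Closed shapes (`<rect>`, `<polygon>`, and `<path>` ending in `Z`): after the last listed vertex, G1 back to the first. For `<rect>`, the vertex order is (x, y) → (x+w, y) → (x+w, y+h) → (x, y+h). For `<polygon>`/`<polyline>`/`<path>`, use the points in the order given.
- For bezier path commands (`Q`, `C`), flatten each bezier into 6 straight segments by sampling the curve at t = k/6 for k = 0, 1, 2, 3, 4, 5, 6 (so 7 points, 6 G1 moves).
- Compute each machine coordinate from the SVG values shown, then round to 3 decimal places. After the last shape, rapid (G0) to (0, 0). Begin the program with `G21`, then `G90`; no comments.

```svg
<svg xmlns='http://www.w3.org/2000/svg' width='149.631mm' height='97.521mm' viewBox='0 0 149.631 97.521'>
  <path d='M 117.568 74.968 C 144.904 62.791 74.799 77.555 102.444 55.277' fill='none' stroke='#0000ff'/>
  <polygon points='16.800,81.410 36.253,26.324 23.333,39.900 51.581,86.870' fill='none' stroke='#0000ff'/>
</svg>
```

G21
G90
G0 X117.568 Y22.553
M4 S119
G1 X124.020 Y26.693 F4453
G1 X119.653 Y28.119
G1 X109.890 Y28.611
G1 X100.153 Y29.944
G1 X95.864 Y33.896
G1 X102.444 Y42.244
M5
G0 X16.800 Y16.111
M4 S119
G1 X36.253 Y71.197 F4453
G1 X23.333 Y57.621
G1 X51.581 Y10.651
G1 X16.800 Y16.111
M5
G0 X0.000 Y0.000

1 u = 1 mm; y_m = 97.521 − y.

[1] `<path>` cubic bezier, #0000ff→engrave S119 F4453: (117.568,22.553) → (124.020,26.693) → (119.653,28.119) → (109.890,28.611) → (100.153,29.944) → (95.864,33.896) → (102.444,42.244)

[2] `<polygon>` closed polygon, #0000ff→engrave S119 F4453: (16.800,16.111) → (36.253,71.197) → (23.333,57.621) → (51.581,10.651) → (16.800,16.111) (closed)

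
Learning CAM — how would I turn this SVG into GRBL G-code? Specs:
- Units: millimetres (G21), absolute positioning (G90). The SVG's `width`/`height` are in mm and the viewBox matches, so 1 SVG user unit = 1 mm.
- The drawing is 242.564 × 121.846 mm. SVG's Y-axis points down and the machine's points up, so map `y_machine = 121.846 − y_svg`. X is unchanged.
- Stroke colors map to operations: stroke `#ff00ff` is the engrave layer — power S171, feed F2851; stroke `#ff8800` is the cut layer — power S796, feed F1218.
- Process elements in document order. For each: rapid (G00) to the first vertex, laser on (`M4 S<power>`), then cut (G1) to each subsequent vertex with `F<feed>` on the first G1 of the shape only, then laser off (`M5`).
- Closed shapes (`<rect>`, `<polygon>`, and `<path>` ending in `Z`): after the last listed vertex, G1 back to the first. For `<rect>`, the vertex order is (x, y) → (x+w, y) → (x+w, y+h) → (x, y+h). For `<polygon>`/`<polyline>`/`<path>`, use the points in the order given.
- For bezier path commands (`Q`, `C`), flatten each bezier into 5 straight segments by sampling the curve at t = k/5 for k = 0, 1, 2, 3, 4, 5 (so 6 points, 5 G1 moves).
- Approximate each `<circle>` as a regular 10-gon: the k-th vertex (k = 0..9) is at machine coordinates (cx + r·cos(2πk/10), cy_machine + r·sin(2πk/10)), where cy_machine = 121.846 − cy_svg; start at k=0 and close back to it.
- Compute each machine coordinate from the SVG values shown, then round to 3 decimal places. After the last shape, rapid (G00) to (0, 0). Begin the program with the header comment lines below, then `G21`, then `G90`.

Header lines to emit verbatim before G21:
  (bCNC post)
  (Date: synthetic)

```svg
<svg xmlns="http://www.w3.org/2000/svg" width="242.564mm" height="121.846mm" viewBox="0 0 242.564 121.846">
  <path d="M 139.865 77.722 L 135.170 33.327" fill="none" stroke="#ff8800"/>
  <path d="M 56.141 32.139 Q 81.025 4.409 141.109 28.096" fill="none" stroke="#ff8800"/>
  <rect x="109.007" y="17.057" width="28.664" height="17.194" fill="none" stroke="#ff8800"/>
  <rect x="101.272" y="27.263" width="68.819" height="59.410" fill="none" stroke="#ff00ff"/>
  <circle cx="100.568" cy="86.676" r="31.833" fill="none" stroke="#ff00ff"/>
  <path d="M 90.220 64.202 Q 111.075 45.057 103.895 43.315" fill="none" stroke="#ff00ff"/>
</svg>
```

(bCNC post)
(Date: synthetic)
G21
G90
G00 X139.865 Y44.124
M4 S796
G1 X135.170 Y88.519 F1218
M5
G00 X56.141 Y89.707
M4 S796
G1 X67.503 Y98.742 F1218
G1 X81.680 Y103.664
G1 X98.674 Y104.473
G1 X118.483 Y101.168
G1 X141.109 Y93.750
M5
G00 X109.007 Y104.789
M4 S796
G1 X137.671 Y104.789 F1218
G1 X137.671 Y87.595
G1 X109.007 Y87.595
G1 X109.007 Y104.789
M5
G00 X101.272 Y94.583
M4 S171
G1 X170.091 Y94.583 F2851
G1 X170.091 Y35.173
G1 X101.272 Y35.173
G1 X101.272 Y94.583
M5
G00 X132.401 Y35.170
M4 S171
G1 X126.321 Y53.881 F2851
G1 X110.405 Y65.445
G1 X90.731 Y65.445
G1 X74.815 Y53.881
G1 X68.735 Y35.170
G1 X74.815 Y16.459
G1 X90.731 Y4.895
G1 X110.405 Y4.895
G1 X126.321 Y16.459
G1 X132.401 Y35.170
M5
G00 X90.220 Y57.644
M4 S171
G1 X97.441 Y64.606 F2851
G1 X102.418 Y70.176
G1 X105.153 Y74.353
G1 X105.646 Y77.138
G1 X103.895 Y78.531
M5
G00 X0.000 Y0.000

1 u = 1 mm; y_m = 121.846 − y.

[1] `<path>` line segment, #ff8800→cut S796 F1218: (139.865,44.124) → (135.170,88.519)

[2] `<path>` quadratic bezier, #ff8800→cut S796 F1218: (56.141,89.707) → (67.503,98.742) → (81.680,103.664) → (98.674,104.473) → (118.483,101.168) → (141.109,93.750)

[3] `<rect>` rectangle, #ff8800→cut S796 F1218: (109.007,104.789) → (137.671,104.789) → (137.671,87.595) → (109.007,87.595) → (109.007,104.789) (closed)

[4] `<rect>` rectangle, #ff00ff→engrave S171 F2851: (101.272,94.583) → (170.091,94.583) → (170.091,35.173) → (101.272,35.173) → (101.272,94.583) (closed)

[5] `<circle>` circle, #ff00ff→engrave S171 F2851: (132.401,35.170) → (126.321,53.881) → (110.405,65.445) → (90.731,65.445) → (74.815,53.881) → (68.735,35.170) → (74.815,16.459) → (90.731,4.895) → (110.405,4.895) → (126.321,16.459) → (132.401,35.170) (closed)

[6] `<path>` quadratic bezier, #ff00ff→engrave S171 F2851: (90.220,57.644) → (97.441,64.606) → (102.418,70.176) → (105.153,74.353) → (105.646,77.138) → (103.895,78.531)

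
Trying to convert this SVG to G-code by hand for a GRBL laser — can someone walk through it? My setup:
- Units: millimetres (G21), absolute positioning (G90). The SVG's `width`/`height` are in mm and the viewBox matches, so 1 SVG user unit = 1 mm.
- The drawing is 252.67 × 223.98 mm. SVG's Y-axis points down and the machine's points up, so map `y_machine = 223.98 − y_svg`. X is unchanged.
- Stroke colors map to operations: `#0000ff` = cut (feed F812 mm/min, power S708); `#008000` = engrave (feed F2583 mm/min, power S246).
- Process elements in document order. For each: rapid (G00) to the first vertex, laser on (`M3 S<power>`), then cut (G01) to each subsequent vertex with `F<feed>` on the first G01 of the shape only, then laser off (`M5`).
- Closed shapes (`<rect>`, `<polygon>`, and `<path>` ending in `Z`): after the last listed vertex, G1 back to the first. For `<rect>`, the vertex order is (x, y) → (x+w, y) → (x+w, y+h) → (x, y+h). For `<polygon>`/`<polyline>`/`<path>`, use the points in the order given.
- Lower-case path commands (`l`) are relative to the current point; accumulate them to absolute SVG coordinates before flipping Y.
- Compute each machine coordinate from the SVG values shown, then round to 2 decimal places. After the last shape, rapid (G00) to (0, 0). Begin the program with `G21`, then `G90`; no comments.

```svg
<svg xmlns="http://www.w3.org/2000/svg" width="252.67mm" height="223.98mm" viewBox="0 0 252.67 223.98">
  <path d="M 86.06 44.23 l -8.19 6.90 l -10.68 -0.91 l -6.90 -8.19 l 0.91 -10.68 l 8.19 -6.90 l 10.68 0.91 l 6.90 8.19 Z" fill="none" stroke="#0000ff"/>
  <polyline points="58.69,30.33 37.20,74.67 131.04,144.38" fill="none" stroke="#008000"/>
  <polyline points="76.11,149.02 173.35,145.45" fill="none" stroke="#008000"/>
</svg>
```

G21
G90
G00 X86.06 Y179.75
M3 S708
G01 X77.87 Y172.85 F812
G01 X67.19 Y173.76
G01 X60.29 Y181.95
G01 X61.20 Y192.63
G01 X69.39 Y199.53
G01 X80.07 Y198.62
G01 X86.97 Y190.43
G01 X86.06 Y179.75
M5
G00 X58.69 Y193.65
M3 S246
G01 X37.20 Y149.31 F2583
G01 X131.04 Y79.60
M5
G00 X76.11 Y74.96
M3 S246
G01 X173.35 Y78.53 F2583
M5
G00 X0.00 Y0.00

Since the viewBox matches the mm dimensions, user units are millimetres directly. The only transform is the Y-flip y_m = 223.98 − y_svg.

Shape 1 is a regular polygon drawn with `<path>`. Its stroke #0000ff means cut at S708, F812. After flipping Y the toolpath is (86.06,179.75) → (77.87,172.85) → (67.19,173.76) → (60.29,181.95) → (61.20,192.63) → (69.39,199.53) → (80.07,198.62) → (86.97,190.43) → (86.06,179.75), returning to the start.

Shape 2 is a open polyline drawn with `<polyline>`. Its stroke #008000 means engrave at S246, F2583. After flipping Y the toolpath is (58.69,193.65) → (37.20,149.31) → (131.04,79.60).

Shape 3 is a line segment drawn with `<polyline>`. Its stroke #008000 means engrave at S246, F2583. After flipping Y the toolpath is (76.11,74.96) → (173.35,78.53).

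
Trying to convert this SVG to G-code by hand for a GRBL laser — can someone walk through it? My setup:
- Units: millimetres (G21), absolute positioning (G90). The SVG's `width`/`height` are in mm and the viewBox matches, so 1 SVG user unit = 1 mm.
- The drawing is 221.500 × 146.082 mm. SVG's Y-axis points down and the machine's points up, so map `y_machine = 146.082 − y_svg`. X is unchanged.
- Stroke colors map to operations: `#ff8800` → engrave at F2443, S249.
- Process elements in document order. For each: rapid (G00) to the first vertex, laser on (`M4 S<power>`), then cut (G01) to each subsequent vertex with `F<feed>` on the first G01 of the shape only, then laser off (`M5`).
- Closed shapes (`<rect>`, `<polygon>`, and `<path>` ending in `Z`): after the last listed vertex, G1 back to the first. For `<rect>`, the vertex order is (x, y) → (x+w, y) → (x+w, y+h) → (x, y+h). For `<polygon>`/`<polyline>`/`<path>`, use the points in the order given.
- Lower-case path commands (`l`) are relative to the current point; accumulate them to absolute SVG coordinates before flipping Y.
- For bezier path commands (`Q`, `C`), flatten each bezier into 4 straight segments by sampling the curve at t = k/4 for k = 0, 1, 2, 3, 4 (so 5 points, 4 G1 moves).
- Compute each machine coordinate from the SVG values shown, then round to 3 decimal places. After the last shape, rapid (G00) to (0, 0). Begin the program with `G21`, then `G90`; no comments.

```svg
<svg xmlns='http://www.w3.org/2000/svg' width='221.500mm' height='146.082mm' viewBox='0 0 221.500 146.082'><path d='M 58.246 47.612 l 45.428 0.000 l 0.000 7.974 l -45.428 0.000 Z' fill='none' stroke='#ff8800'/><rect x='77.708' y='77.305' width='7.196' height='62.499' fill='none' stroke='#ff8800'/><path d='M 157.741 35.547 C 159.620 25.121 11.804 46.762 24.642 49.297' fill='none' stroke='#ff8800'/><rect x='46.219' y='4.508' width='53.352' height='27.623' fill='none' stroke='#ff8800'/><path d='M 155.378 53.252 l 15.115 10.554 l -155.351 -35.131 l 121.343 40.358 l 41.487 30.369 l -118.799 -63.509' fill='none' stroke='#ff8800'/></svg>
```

Since the viewBox matches the mm dimensions, user units are millimetres directly. The only transform is the Y-flip y_m = 146.082 − y_svg.

Shape 1 is a rectangle drawn with `<path>`. Its stroke #ff8800 means engrave at S249, F2443. After flipping Y the toolpath is (58.246,98.470) → (103.674,98.470) → (103.674,90.496) → (58.246,90.496) → (58.246,98.470), returning to the start.

Shape 2 is a rectangle drawn with `<rect>`. Its stroke #ff8800 means engrave at S249, F2443. After flipping Y the toolpath is (77.708,68.777) → (84.904,68.777) → (84.904,6.278) → (77.708,6.278) → (77.708,68.777), returning to the start.

Shape 3 is a cubic bezier drawn with `<path>`. Its stroke #ff8800 means engrave at S249, F2443. After flipping Y the toolpath is (157.741,110.535) → (135.932,113.142) → (87.082,108.520) → (40.287,101.469) → (24.642,96.785).

Shape 4 is a rectangle drawn with `<rect>`. Its stroke #ff8800 means engrave at S249, F2443. After flipping Y the toolpath is (46.219,141.574) → (99.571,141.574) → (99.571,113.951) → (46.219,113.951) → (46.219,141.574), returning to the start.

Shape 5 is a open polyline drawn with `<path>`. Its stroke #ff8800 means engrave at S249, F2443. After flipping Y the toolpath is (155.378,92.830) → (170.493,82.276) → (15.142,117.407) → (136.485,77.049) → (177.972,46.680) → (59.173,110.189).

G21
G90
G00 X58.246 Y98.470
M4 S249
G01 X103.674 Y98.470 F2443
G01 X103.674 Y90.496
G01 X58.246 Y90.496
G01 X58.246 Y98.470
M5
G00 X77.708 Y68.777
M4 S249
G01 X84.904 Y68.777 F2443
G01 X84.904 Y6.278
G01 X77.708 Y6.278
G01 X77.708 Y68.777
M5
G00 X157.741 Y110.535
M4 S249
G01 X135.932 Y113.142 F2443
G01 X87.082 Y108.520
G01 X40.287 Y101.469
G01 X24.642 Y96.785
M5
G00 X46.219 Y141.574
M4 S249
G01 X99.571 Y141.574 F2443
G01 X99.571 Y113.951
G01 X46.219 Y113.951
G01 X46.219 Y141.574
M5
G00 X155.378 Y92.830
M4 S249
G01 X170.493 Y82.276 F2443
G01 X15.142 Y117.407
G01 X136.485 Y77.049
G01 X177.972 Y46.680
G01 X59.173 Y110.189
M5
G00 X0.000 Y0.000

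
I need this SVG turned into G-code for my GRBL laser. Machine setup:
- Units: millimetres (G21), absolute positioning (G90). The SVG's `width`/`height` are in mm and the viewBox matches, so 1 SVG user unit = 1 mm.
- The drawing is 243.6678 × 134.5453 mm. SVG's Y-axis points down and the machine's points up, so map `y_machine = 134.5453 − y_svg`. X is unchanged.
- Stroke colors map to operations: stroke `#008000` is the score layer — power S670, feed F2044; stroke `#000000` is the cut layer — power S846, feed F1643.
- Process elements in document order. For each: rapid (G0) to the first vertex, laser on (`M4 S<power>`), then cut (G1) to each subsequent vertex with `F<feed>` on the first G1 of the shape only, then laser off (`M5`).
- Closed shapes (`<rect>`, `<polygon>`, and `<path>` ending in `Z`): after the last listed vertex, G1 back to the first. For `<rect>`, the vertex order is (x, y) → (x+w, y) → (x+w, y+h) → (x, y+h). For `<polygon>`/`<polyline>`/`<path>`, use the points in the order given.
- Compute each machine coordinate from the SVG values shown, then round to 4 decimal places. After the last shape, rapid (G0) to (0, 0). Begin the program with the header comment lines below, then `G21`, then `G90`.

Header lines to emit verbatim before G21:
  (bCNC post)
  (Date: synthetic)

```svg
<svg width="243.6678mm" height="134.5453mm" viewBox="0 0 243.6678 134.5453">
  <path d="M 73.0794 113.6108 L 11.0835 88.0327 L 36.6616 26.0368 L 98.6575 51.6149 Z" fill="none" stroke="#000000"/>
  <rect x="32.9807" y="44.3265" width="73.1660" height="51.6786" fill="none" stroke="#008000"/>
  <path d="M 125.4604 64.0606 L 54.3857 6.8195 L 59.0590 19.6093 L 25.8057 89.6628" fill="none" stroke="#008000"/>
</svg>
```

Since the viewBox matches the mm dimensions, user units are millimetres directly. The only transform is the Y-flip y_m = 134.5453 − y_svg.

Shape 1 is a regular polygon drawn with `<path>`. Its stroke #000000 means cut at S846, F1643. After flipping Y the toolpath is (73.0794,20.9345) → (11.0835,46.5126) → (36.6616,108.5085) → (98.6575,82.9304) → (73.0794,20.9345), returning to the start.

Shape 2 is a rectangle drawn with `<rect>`. Its stroke #008000 means score at S670, F2044. After flipping Y the toolpath is (32.9807,90.2188) → (106.1467,90.2188) → (106.1467,38.5402) → (32.9807,38.5402) → (32.9807,90.2188), returning to the start.

Shape 3 is a open polyline drawn with `<path>`. Its stroke #008000 means score at S670, F2044. After flipping Y the toolpath is (125.4604,70.4847) → (54.3857,127.7258) → (59.0590,114.9360) → (25.8057,44.8825).

(bCNC post)
(Date: synthetic)
G21
G90
G0 X73.0794 Y20.9345
M4 S846
G1 X11.0835 Y46.5126 F1643
G1 X36.6616 Y108.5085
G1 X98.6575 Y82.9304
G1 X73.0794 Y20.9345
M5
G0 X32.9807 Y90.2188
M4 S670
G1 X106.1467 Y90.2188 F2044
G1 X106.1467 Y38.5402
G1 X32.9807 Y38.5402
G1 X32.9807 Y90.2188
M5
G0 X125.4604 Y70.4847
M4 S670
G1 X54.3857 Y127.7258 F2044
G1 X59.0590 Y114.9360
G1 X25.8057 Y44.8825
M5
G0 X0.0000 Y0.0000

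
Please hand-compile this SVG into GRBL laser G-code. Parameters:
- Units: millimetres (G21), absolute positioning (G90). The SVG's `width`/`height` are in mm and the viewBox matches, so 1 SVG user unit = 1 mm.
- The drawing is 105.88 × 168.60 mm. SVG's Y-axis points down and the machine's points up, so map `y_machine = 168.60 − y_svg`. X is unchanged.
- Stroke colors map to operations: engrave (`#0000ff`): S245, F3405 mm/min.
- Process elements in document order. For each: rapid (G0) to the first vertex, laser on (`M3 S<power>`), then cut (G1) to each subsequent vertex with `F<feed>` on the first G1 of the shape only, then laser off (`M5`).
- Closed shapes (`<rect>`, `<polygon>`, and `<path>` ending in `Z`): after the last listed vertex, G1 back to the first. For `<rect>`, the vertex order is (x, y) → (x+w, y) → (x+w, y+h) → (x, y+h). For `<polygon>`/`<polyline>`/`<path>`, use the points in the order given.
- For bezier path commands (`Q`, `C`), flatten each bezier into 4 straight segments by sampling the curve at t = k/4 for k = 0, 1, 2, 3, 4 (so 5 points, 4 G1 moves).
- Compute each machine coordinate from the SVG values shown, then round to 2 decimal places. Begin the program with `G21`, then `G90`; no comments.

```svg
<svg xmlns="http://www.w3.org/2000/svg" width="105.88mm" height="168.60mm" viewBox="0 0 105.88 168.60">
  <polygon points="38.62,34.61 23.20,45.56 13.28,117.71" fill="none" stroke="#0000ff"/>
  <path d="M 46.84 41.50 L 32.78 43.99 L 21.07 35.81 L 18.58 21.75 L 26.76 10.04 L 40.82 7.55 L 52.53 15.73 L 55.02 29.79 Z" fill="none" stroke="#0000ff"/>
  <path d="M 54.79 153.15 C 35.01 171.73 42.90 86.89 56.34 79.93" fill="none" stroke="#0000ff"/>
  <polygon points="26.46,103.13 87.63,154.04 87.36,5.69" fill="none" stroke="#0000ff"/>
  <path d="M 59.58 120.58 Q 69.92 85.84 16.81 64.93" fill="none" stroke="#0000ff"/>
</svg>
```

1 u = 1 mm; y_m = 168.60 − y.

[1] `<polygon>` closed polygon, #0000ff→engrave S245 F3405: (38.62,133.99) → (23.20,123.04) → (13.28,50.89) → (38.62,133.99) (closed)

[2] `<path>` regular polygon, #0000ff→engrave S245 F3405: (46.84,127.10) → (32.78,124.61) → (21.07,132.79) → (18.58,146.85) → (26.76,158.56) → (40.82,161.05) → (52.53,152.87) → (55.02,138.81) → (46.84,127.10) (closed)

[3] `<path>` cubic bezier, #0000ff→engrave S245 F3405: (54.79,15.45) → (44.80,18.07) → (43.11,42.48) → (47.65,71.68) → (56.34,88.67)

[4] `<polygon>` closed polygon, #0000ff→engrave S245 F3405: (26.46,65.47) → (87.63,14.56) → (87.36,162.91) → (26.46,65.47) (closed)

[5] `<path>` quadratic bezier, #0000ff→engrave S245 F3405: (59.58,48.02) → (60.78,64.53) → (54.06,79.30) → (39.40,92.35) → (16.81,103.67)

G21
G90
G0 X38.62 Y133.99
M3 S245
G1 X23.20 Y123.04 F3405
G1 X13.28 Y50.89
G1 X38.62 Y133.99
M5
G0 X46.84 Y127.10
M3 S245
G1 X32.78 Y124.61 F3405
G1 X21.07 Y132.79
G1 X18.58 Y146.85
G1 X26.76 Y158.56
G1 X40.82 Y161.05
G1 X52.53 Y152.87
G1 X55.02 Y138.81
G1 X46.84 Y127.10
M5
G0 X54.79 Y15.45
M3 S245
G1 X44.80 Y18.07 F3405
G1 X43.11 Y42.48
G1 X47.65 Y71.68
G1 X56.34 Y88.67
M5
G0 X26.46 Y65.47
M3 S245
G1 X87.63 Y14.56 F3405
G1 X87.36 Y162.91
G1 X26.46 Y65.47
M5
G0 X59.58 Y48.02
M3 S245
G1 X60.78 Y64.53 F3405
G1 X54.06 Y79.30
G1 X39.40 Y92.35
G1 X16.81 Y103.67
M5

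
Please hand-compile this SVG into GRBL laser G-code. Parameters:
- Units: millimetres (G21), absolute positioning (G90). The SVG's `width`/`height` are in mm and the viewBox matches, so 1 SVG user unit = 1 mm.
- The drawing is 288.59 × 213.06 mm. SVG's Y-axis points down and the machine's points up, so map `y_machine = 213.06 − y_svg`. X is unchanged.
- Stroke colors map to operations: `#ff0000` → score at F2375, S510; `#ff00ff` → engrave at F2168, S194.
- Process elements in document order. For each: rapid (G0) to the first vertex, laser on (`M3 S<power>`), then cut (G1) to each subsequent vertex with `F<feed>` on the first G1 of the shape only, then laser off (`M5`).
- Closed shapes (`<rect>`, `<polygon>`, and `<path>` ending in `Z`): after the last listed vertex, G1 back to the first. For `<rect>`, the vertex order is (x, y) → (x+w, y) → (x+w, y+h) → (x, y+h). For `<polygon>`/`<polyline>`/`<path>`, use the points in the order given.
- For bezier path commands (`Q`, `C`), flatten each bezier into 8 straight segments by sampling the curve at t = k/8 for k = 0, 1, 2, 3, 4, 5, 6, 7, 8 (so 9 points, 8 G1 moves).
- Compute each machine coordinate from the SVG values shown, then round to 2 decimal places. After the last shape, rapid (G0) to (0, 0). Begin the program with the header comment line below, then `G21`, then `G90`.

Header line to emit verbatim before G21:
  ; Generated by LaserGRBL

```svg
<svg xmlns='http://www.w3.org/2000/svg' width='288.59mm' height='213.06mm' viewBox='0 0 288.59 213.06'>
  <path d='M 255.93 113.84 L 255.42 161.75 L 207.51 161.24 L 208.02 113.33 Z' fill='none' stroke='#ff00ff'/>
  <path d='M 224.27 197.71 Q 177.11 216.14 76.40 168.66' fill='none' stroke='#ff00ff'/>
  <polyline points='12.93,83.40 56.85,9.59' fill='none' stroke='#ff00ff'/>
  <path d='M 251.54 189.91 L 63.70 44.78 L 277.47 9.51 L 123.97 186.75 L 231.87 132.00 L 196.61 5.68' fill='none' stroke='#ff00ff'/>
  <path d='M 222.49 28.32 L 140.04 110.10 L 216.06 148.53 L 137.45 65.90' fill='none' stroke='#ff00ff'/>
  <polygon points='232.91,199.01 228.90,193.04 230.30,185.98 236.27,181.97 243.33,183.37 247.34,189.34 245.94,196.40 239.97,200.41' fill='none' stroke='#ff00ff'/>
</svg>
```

; Generated by LaserGRBL
G21
G90
G0 X255.93 Y99.22
M3 S194
G1 X255.42 Y51.31 F2168
G1 X207.51 Y51.82
G1 X208.02 Y99.73
G1 X255.93 Y99.22
M5
G0 X224.27 Y15.35
M3 S194
G1 X211.64 Y11.77 F2168
G1 X197.34 Y10.25
G1 X181.37 Y10.80
G1 X163.72 Y13.40
G1 X144.40 Y18.06
G1 X123.41 Y24.78
G1 X100.74 Y33.56
G1 X76.40 Y44.40
M5
G0 X12.93 Y129.66
M3 S194
G1 X56.85 Y203.47 F2168
M5
G0 X251.54 Y23.15
M3 S194
G1 X63.70 Y168.28 F2168
G1 X277.47 Y203.55
G1 X123.97 Y26.31
G1 X231.87 Y81.06
G1 X196.61 Y207.38
M5
G0 X222.49 Y184.74
M3 S194
G1 X140.04 Y102.96 F2168
G1 X216.06 Y64.53
G1 X137.45 Y147.16
M5
G0 X232.91 Y14.05
M3 S194
G1 X228.90 Y20.02 F2168
G1 X230.30 Y27.08
G1 X236.27 Y31.09
G1 X243.33 Y29.69
G1 X247.34 Y23.72
G1 X245.94 Y16.66
G1 X239.97 Y12.65
G1 X232.91 Y14.05
M5
G0 X0.00 Y0.00

1 u = 1 mm; y_m = 213.06 − y.

[1] `<path>` regular polygon, #ff00ff→engrave S194 F2168: (255.93,99.22) → (255.42,51.31) → (207.51,51.82) → (208.02,99.73) → (255.93,99.22) (closed)

[2] `<path>` quadratic bezier, #ff00ff→engrave S194 F2168: (224.27,15.35) → (211.64,11.77) → (197.34,10.25) → (181.37,10.80) → (163.72,13.40) → (144.40,18.06) → (123.41,24.78) → (100.74,33.56) → (76.40,44.40)

[3] `<polyline>` line segment, #ff00ff→engrave S194 F2168: (12.93,129.66) → (56.85,203.47)

[4] `<path>` open polyline, #ff00ff→engrave S194 F2168: (251.54,23.15) → (63.70,168.28) → (277.47,203.55) → (123.97,26.31) → (231.87,81.06) → (196.61,207.38)

[5] `<path>` open polyline, #ff00ff→engrave S194 F2168: (222.49,184.74) → (140.04,102.96) → (216.06,64.53) → (137.45,147.16)

[6] `<polygon>` regular polygon, #ff00ff→engrave S194 F2168: (232.91,14.05) → (228.90,20.02) → (230.30,27.08) → (236.27,31.09) → (243.33,29.69) → (247.34,23.72) → (245.94,16.66) → (239.97,12.65) → (232.91,14.05) (closed)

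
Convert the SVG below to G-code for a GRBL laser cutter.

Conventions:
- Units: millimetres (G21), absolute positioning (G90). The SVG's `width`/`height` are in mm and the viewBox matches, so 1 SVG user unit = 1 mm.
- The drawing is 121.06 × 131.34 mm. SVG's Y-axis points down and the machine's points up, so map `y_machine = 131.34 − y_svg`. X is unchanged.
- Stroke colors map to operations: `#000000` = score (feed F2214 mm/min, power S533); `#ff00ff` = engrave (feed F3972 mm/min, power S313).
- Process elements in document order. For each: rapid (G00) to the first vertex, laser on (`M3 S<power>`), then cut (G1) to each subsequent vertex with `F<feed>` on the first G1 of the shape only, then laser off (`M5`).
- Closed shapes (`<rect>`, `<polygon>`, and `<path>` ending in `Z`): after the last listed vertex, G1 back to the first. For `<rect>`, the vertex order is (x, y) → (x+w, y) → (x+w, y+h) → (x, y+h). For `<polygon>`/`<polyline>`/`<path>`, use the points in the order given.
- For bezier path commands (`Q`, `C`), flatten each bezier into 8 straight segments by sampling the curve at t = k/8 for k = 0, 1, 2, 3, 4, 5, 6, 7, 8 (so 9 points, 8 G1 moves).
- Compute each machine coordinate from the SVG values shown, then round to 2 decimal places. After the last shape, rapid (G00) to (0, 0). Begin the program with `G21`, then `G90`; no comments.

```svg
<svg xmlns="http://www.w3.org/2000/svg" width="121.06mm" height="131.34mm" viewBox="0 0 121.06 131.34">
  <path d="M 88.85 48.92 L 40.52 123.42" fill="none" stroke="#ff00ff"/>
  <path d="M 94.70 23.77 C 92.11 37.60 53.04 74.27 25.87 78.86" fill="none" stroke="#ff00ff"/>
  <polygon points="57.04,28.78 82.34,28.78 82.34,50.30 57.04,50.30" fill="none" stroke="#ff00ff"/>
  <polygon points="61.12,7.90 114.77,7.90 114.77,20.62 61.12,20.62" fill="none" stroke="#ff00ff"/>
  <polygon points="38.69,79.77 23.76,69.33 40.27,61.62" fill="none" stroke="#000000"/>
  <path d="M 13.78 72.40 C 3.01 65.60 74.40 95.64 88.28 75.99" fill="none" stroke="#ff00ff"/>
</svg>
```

G21
G90
G00 X88.85 Y82.42
M3 S313
G1 X40.52 Y7.92 F3972
M5
G00 X94.70 Y107.57
M3 S313
G1 X92.11 Y101.42 F3972
G1 X86.67 Y93.77
G1 X78.95 Y85.27
G1 X69.50 Y76.56
G1 X58.91 Y68.28
G1 X47.72 Y61.08
G1 X36.52 Y55.60
G1 X25.87 Y52.48
M5
G00 X57.04 Y102.56
M3 S313
G1 X82.34 Y102.56 F3972
G1 X82.34 Y81.04
G1 X57.04 Y81.04
G1 X57.04 Y102.56
M5
G00 X61.12 Y123.44
M3 S313
G1 X114.77 Y123.44 F3972
G1 X114.77 Y110.72
G1 X61.12 Y110.72
G1 X61.12 Y123.44
M5
G00 X38.69 Y51.57
M3 S533
G1 X23.76 Y62.01 F2214
G1 X40.27 Y69.72
G1 X38.69 Y51.57
M5
G00 X13.78 Y58.94
M3 S313
G1 X13.32 Y59.93 F3972
G1 X18.93 Y58.48
G1 X28.96 Y55.61
G1 X41.79 Y52.33
G1 X55.77 Y49.64
G1 X69.27 Y48.58
G1 X80.65 Y50.14
G1 X88.28 Y55.35
M5
G00 X0.00 Y0.00

viewBox `0 0 121.06 131.34` with mm width/height → 1 unit = 1 mm. Flip: y_m = 131.34 − y_svg.

**Shape 1** — `<path>` line segment, stroke `#ff00ff` → engrave (S313, F3972). Machine vertices: (88.85,82.42) → (40.52,7.92). Open path.

**Shape 2** — `<path>` cubic bezier, stroke `#ff00ff` → engrave (S313, F3972). Control points (SVG): P0=(94.70,23.77), P1=(92.11,37.60), P2=(53.04,74.27), P3=(25.87,78.86); sampled at t=k/8. Machine vertices: (94.70,107.57) → (92.11,101.42) → (86.67,93.77) → (78.95,85.27) → (69.50,76.56) → (58.91,68.28) → (47.72,61.08) → (36.52,55.60) → (25.87,52.48). Open path.

**Shape 3** — `<polygon>` rectangle, stroke `#ff00ff` → engrave (S313, F3972). Machine vertices: (57.04,102.56) → (82.34,102.56) → (82.34,81.04) → (57.04,81.04) → (57.04,102.56). Closed: final G1 returns to the first vertex.

**Shape 4** — `<polygon>` rectangle, stroke `#ff00ff` → engrave (S313, F3972). Machine vertices: (61.12,123.44) → (114.77,123.44) → (114.77,110.72) → (61.12,110.72) → (61.12,123.44). Closed: final G1 returns to the first vertex.

**Shape 5** — `<polygon>` regular polygon, stroke `#000000` → score (S533, F2214). Machine vertices: (38.69,51.57) → (23.76,62.01) → (40.27,69.72) → (38.69,51.57). Closed: final G1 returns to the first vertex.

**Shape 6** — `<path>` cubic bezier, stroke `#ff00ff` → engrave (S313, F3972). Control points (SVG): P0=(13.78,72.40), P1=(3.01,65.60), P2=(74.40,95.64), P3=(88.28,75.99); sampled at t=k/8. Machine vertices: (13.78,58.94) → (13.32,59.93) → (18.93,58.48) → (28.96,55.61) → (41.79,52.33) → (55.77,49.64) → (69.27,48.58) → (80.65,50.14) → (88.28,55.35). Open path.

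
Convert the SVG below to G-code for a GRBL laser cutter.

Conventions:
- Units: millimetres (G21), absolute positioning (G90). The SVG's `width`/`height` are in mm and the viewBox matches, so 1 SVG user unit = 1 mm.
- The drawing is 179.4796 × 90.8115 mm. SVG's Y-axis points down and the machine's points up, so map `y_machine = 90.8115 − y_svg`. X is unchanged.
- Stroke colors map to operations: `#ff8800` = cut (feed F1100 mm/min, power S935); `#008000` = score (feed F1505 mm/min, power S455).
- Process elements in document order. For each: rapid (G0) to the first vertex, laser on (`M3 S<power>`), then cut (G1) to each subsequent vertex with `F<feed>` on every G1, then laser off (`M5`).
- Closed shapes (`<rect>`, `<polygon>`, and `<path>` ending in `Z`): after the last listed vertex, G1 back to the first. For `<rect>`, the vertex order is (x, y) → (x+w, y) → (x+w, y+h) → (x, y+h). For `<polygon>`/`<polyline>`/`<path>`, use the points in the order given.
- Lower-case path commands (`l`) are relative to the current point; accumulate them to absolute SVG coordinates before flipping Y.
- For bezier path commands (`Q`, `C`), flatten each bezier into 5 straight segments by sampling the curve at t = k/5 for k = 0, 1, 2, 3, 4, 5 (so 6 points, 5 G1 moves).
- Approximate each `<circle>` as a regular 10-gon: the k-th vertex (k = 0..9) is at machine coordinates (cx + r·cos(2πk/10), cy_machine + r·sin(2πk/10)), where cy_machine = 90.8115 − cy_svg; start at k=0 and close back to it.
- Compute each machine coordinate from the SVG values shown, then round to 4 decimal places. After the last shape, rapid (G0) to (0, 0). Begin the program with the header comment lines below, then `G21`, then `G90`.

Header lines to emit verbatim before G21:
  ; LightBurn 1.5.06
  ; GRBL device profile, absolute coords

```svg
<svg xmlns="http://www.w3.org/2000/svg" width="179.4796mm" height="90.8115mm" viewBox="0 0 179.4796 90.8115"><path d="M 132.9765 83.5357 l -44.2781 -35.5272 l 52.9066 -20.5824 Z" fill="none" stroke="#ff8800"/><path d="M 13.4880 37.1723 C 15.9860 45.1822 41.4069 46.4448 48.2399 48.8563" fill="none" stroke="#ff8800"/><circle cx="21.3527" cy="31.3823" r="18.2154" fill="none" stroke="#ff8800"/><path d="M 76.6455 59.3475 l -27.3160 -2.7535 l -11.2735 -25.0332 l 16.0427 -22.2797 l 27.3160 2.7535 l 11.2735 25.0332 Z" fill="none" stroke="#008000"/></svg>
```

; LightBurn 1.5.06
; GRBL device profile, absolute coords
G21
G90
G0 X132.9765 Y7.2758
M3 S935
G1 X88.6984 Y42.8030 F1100
G1 X141.6050 Y63.3854 F1100
G1 X132.9765 Y7.2758 F1100
M5
G0 X13.4880 Y53.6392
M3 S935
G1 X17.4055 Y49.5798 F1100
G1 X24.8319 Y46.7607 F1100
G1 X33.7748 Y44.8029 F1100
G1 X42.2416 Y43.3274 F1100
G1 X48.2399 Y41.9552 F1100
M5
G0 X39.5681 Y59.4292
M3 S935
G1 X36.0893 Y70.1359 F1100
G1 X26.9816 Y76.7531 F1100
G1 X15.7238 Y76.7531 F1100
G1 X6.6161 Y70.1359 F1100
G1 X3.1373 Y59.4292 F1100
G1 X6.6161 Y48.7225 F1100
G1 X15.7238 Y42.1053 F1100
G1 X26.9816 Y42.1053 F1100
G1 X36.0893 Y48.7225 F1100
G1 X39.5681 Y59.4292 F1100
M5
G0 X76.6455 Y31.4640
M3 S455
G1 X49.3295 Y34.2175 F1505
G1 X38.0560 Y59.2507 F1505
G1 X54.0987 Y81.5304 F1505
G1 X81.4147 Y78.7769 F1505
G1 X92.6882 Y53.7437 F1505
G1 X76.6455 Y31.4640 F1505
M5
G0 X0.0000 Y0.0000

viewBox `0 0 179.4796 90.8115` with mm width/height → 1 unit = 1 mm. Flip: y_m = 90.8115 − y_svg.

**Shape 1** — `<path>` regular polygon, stroke `#ff8800` → cut (S935, F1100). Machine vertices: (132.9765,7.2758) → (88.6984,42.8030) → (141.6050,63.3854) → (132.9765,7.2758). Closed: final G1 returns to the first vertex.

**Shape 2** — `<path>` cubic bezier, stroke `#ff8800` → cut (S935, F1100). Control points (SVG): P0=(13.4880,37.1723), P1=(15.9860,45.1822), P2=(41.4069,46.4448), P3=(48.2399,48.8563); sampled at t=k/5. Machine vertices: (13.4880,53.6392) → (17.4055,49.5798) → (24.8319,46.7607) → (33.7748,44.8029) → (42.2416,43.3274) → (48.2399,41.9552). Open path.

**Shape 3** — `<circle>` circle, stroke `#ff8800` → cut (S935, F1100). Machine vertices: (39.5681,59.4292) → (36.0893,70.1359) → (26.9816,76.7531) → (15.7238,76.7531) → (6.6161,70.1359) → (3.1373,59.4292) → (6.6161,48.7225) → (15.7238,42.1053) → (26.9816,42.1053) → (36.0893,48.7225) → (39.5681,59.4292). Closed: final G1 returns to the first vertex.

**Shape 4** — `<path>` regular polygon, stroke `#008000` → score (S455, F1505). Machine vertices: (76.6455,31.4640) → (49.3295,34.2175) → (38.0560,59.2507) → (54.0987,81.5304) → (81.4147,78.7769) → (92.6882,53.7437) → (76.6455,31.4640). Closed: final G1 returns to the first vertex.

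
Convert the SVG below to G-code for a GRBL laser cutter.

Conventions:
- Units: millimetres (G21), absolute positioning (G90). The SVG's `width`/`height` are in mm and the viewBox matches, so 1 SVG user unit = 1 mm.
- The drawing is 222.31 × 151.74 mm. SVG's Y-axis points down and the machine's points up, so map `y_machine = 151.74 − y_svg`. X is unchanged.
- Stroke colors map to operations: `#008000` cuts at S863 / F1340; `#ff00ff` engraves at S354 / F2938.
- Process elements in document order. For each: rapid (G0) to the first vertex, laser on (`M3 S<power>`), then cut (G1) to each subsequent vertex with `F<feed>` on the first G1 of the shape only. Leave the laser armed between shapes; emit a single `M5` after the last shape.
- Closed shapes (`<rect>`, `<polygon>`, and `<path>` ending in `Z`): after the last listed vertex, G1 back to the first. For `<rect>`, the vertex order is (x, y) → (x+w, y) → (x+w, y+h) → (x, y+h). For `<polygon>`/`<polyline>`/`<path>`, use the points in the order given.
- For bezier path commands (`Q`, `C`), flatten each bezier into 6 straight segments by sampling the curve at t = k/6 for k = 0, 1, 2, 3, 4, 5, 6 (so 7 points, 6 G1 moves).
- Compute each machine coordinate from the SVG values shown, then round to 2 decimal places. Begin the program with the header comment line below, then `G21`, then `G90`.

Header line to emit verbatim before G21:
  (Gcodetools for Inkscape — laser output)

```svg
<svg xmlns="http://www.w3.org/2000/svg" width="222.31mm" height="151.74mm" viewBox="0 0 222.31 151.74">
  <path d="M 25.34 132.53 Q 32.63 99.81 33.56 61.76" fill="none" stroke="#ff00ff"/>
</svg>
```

Since the viewBox matches the mm dimensions, user units are millimetres directly. The only transform is the Y-flip y_m = 151.74 − y_svg.

Shape 1 is a quadratic bezier drawn with `<path>`. Its stroke #ff00ff means engrave at S354, F2938. After flipping Y the toolpath is (25.34,19.21) → (27.59,30.26) → (29.49,41.62) → (31.04,53.26) → (32.23,65.21) → (33.07,77.44) → (33.56,89.98).

(Gcodetools for Inkscape — laser output)
G21
G90
G0 X25.34 Y19.21
M3 S354
G1 X27.59 Y30.26 F2938
G1 X29.49 Y41.62
G1 X31.04 Y53.26
G1 X32.23 Y65.21
G1 X33.07 Y77.44
G1 X33.56 Y89.98
M5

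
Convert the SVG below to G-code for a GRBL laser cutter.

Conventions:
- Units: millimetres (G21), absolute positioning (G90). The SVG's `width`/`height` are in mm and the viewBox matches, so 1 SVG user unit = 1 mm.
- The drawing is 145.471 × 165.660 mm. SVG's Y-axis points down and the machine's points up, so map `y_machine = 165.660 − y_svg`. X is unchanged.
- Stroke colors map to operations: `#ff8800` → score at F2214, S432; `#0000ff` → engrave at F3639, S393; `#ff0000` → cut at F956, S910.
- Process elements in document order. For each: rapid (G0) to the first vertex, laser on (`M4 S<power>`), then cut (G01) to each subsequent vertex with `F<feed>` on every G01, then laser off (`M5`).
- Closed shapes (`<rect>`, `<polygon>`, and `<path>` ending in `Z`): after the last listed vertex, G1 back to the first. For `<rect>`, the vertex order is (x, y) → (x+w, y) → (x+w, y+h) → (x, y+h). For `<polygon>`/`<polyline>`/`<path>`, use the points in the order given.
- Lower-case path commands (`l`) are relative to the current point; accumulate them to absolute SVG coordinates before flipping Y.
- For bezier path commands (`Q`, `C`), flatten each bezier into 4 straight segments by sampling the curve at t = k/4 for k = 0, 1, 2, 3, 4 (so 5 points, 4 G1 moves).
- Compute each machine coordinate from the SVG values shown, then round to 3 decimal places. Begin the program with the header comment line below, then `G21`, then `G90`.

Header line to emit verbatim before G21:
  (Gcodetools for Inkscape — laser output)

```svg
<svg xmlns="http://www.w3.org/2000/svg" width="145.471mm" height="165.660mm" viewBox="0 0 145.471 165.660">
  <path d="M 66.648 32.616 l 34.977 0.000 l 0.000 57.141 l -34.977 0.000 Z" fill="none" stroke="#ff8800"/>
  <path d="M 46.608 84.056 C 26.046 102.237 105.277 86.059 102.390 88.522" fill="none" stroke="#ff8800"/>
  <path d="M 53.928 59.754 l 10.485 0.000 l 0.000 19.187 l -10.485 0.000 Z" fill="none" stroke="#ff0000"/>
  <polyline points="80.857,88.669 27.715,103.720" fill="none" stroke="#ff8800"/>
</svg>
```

(Gcodetools for Inkscape — laser output)
G21
G90
G0 X66.648 Y133.044
M4 S432
G01 X101.625 Y133.044 F2214
G01 X101.625 Y75.903 F2214
G01 X66.648 Y75.903 F2214
G01 X66.648 Y133.044 F2214
M5
G0 X46.608 Y81.604
M4 S432
G01 X47.055 Y73.582 F2214
G01 X67.871 Y73.477 F2214
G01 X92.000 Y76.318 F2214
G01 X102.390 Y77.138 F2214
M5
G0 X53.928 Y105.906
M4 S910
G01 X64.413 Y105.906 F956
G01 X64.413 Y86.719 F956
G01 X53.928 Y86.719 F956
G01 X53.928 Y105.906 F956
M5
G0 X80.857 Y76.991
M4 S432
G01 X27.715 Y61.940 F2214
M5

Since the viewBox matches the mm dimensions, user units are millimetres directly. The only transform is the Y-flip y_m = 165.660 − y_svg.

Shape 1 is a rectangle drawn with `<path>`. Its stroke #ff8800 means score at S432, F2214. After flipping Y the toolpath is (66.648,133.044) → (101.625,133.044) → (101.625,75.903) → (66.648,75.903) → (66.648,133.044), returning to the start.

Shape 2 is a cubic bezier drawn with `<path>`. Its stroke #ff8800 means score at S432, F2214. After flipping Y the toolpath is (46.608,81.604) → (47.055,73.582) → (67.871,73.477) → (92.000,76.318) → (102.390,77.138).

Shape 3 is a rectangle drawn with `<path>`. Its stroke #ff0000 means cut at S910, F956. After flipping Y the toolpath is (53.928,105.906) → (64.413,105.906) → (64.413,86.719) → (53.928,86.719) → (53.928,105.906), returning to the start.

Shape 4 is a line segment drawn with `<polyline>`. Its stroke #ff8800 means score at S432, F2214. After flipping Y the toolpath is (80.857,76.991) → (27.715,61.940).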